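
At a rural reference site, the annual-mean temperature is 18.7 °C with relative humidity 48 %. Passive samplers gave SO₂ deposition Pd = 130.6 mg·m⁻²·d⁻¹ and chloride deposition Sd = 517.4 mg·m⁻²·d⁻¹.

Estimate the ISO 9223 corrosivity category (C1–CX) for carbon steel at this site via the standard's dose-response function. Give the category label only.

C5

carbon steel: f(T) = -0.054·(T−10) [T>10 °C] = -0.4698
  sulphur-dioxide contribution → 36.4 μm/a
  chloride contribution → 50.58 μm/a
  ⇒ r_corr(carbon steel) = 86.98 μm/a
ISO 9223 Table 2 (carbon steel): 80 < 87 ≤ 200 μm/a ⇒ C5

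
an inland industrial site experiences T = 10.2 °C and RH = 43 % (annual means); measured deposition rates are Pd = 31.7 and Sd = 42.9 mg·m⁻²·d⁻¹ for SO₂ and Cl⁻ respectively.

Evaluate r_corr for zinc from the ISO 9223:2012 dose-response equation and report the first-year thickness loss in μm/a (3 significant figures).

r_corr = 0.921 μm/a

zinc: temperature factor f = -0.071·(0.2) = -0.0142
  Pd branch = 0.0129·Pd^0.44·e^(0.046·RH+f) = 0.4207 μm/a
  Cl⁻ term: 0.0175·42.9^0.57·exp(0.008·43+0.085·10.2) = 0.5006
  sum: 0.4207 + 0.5006 → r_corr = 0.9212 μm/a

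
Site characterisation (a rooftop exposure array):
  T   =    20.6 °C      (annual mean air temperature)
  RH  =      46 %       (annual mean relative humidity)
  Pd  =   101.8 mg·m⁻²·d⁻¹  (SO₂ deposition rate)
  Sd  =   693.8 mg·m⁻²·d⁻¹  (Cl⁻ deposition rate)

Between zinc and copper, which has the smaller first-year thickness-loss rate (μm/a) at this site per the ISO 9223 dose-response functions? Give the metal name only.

copper

zinc: f(T) = -0.071·(T−10) [T>10 °C] = -0.7526
  Pd branch = 0.0129·Pd^0.44·e^(0.046·RH+f) = 0.3856 μm/a
  Cl⁻ term: 0.0175·693.8^0.57·exp(0.008·46+0.085·20.6) = 6.065
  sum: 0.3856 + 6.065 → r_corr = 6.45 μm/a
copper: T>10 °C ⇒ hinge -0.080·(20.6−10) = -0.8480
  Pd branch = 0.0053·Pd^0.26·e^(0.059·RH+f) = 0.1139 μm/a
  Cl⁻ term: 0.01025·693.8^0.27·exp(0.036·46+0.049·20.6) = 0.8618
  r_corr = 0.1139 + 0.8618 = 0.9758 μm/a
Ordering by μm/a: zinc (6.45) > copper (0.976)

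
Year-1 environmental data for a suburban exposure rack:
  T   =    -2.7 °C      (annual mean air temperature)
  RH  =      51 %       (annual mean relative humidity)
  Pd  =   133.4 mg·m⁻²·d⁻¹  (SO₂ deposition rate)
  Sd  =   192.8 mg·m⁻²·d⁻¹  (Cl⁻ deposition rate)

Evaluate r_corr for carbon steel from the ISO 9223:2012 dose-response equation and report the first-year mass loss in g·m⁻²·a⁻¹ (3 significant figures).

carbon steel: f(T) = +0.150·(T−10) [T≤10 °C] = -1.9050
  SO₂ term: 1.77·133.4^0.52·exp(0.02·51-1.9050) = 9.305
  Cl⁻ term: 0.102·192.8^0.62·exp(0.033·51+0.04·-2.7) = 12.86
  r_corr = 9.305 + 12.86 = 22.17 μm/a
Convert to mass loss: 22.17 μm/a × 7.85 g/cm³ = 174 g·m⁻²·a⁻¹

r_corr = 174 g·m⁻²·a⁻¹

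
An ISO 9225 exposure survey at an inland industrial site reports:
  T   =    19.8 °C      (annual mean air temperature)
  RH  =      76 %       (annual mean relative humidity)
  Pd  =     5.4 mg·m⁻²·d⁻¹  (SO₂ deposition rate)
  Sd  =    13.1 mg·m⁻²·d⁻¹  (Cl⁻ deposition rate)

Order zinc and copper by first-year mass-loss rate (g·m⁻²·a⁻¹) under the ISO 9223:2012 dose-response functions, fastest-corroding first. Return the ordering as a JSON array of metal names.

zinc: temperature factor f = -0.071·(9.8) = -0.6958
  Pd branch = 0.0129·Pd^0.44·e^(0.046·RH+f) = 0.4456 μm/a
  Sd branch = 0.0175·Sd^0.57·e^(0.008·RH+0.085·T) = 0.7496 μm/a
  sum: 0.4456 + 0.7496 → r_corr = 1.195 μm/a
  mass loss = 1.195 μm/a × 7.14 g/cm³ = 8.534 g·m⁻²·a⁻¹
copper: temperature factor f = -0.080·(9.8) = -0.7840
  SO₂ term: 0.0053·5.4^0.26·exp(0.059·76-0.7840) = 0.3323
  Sd branch = 0.01025·Sd^0.27·e^(0.036·RH+0.049·T) = 0.8355 μm/a
  sum: 0.3323 + 0.8355 → r_corr = 1.168 μm/a
  mass loss = 1.168 μm/a × 8.96 g/cm³ = 10.46 g·m⁻²·a⁻¹
Ordering by g·m⁻²·a⁻¹: copper (10.5) > zinc (8.53)

["copper", "zinc"]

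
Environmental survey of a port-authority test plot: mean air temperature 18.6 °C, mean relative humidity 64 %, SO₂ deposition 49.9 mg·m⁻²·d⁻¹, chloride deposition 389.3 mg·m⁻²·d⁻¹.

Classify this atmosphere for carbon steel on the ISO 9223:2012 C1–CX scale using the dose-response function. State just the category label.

carbon steel: temperature factor f = -0.054·(8.6) = -0.4644
  SO₂ term: 1.77·49.9^0.52·exp(0.02·64-0.4644) = 30.56
  Sd branch = 0.102·Sd^0.62·e^(0.033·RH+0.04·T) = 71.6 μm/a
  r_corr = 30.56 + 71.6 = 102.2 μm/a
Category bounds: 80…200 μm/a bracket r_corr ⇒ C5

C5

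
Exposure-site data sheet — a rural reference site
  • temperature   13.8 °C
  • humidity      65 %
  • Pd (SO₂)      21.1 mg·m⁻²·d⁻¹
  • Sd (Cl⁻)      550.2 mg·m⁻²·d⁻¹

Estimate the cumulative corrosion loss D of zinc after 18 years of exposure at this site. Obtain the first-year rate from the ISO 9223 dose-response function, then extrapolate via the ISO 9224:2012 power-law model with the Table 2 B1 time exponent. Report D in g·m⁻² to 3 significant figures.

zinc: T>10 °C ⇒ hinge -0.071·(13.8−10) = -0.2698
  Pd branch = 0.0129·Pd^0.44·e^(0.046·RH+f) = 0.7493 μm/a
  Cl⁻ term: 0.0175·550.2^0.57·exp(0.008·65+0.085·13.8) = 3.471
  r_corr = 0.7493 + 3.471 = 4.22 μm/a
ISO 9224: D(t) = r_corr · t^b with b = 0.813 (zinc, B1)
  D(18) = 4.22 × 18^0.813 = 4.22 × 10.48 = 44.24 μm
  Mass loss = 44.24 μm × 7.14 g/cm³ = 315.9 g·m⁻²

D(18) = 316 g·m⁻²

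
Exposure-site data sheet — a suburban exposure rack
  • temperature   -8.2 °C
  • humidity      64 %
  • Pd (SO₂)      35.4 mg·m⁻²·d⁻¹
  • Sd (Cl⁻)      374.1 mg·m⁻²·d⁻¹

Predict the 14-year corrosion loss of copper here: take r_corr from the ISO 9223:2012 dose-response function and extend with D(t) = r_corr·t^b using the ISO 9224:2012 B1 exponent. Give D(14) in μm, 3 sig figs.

copper: T≤10 °C ⇒ hinge +0.126·(-8.2−10) = -2.2932
  Pd branch = 0.0053·Pd^0.26·e^(0.059·RH+f) = 0.05902 μm/a
  Sd branch = 0.01025·Sd^0.27·e^(0.036·RH+0.049·T) = 0.3401 μm/a
  r_corr = 0.05902 + 0.3401 = 0.3991 μm/a
Power-law: D(14) = r_corr · 14^0.667
  D(14) = 0.3991 × 14^0.667 = 0.3991 × 5.814 = 2.32 μm

D(14) = 2.32 μm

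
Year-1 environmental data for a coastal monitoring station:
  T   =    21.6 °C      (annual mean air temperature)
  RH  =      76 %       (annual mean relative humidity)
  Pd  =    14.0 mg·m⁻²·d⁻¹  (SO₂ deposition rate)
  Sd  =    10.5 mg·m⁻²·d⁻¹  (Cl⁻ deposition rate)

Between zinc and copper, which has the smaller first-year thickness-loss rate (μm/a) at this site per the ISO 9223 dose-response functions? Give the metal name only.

copper

zinc: T>10 °C ⇒ hinge -0.071·(21.6−10) = -0.8236
  Pd branch = 0.0129·Pd^0.44·e^(0.046·RH+f) = 0.5963 μm/a
  Cl⁻ term: 0.0175·10.5^0.57·exp(0.008·76+0.085·21.6) = 0.7701
  r_corr = 0.5963 + 0.7701 = 1.366 μm/a
copper: f(T) = -0.080·(T−10) [T>10 °C] = -0.9280
  Pd branch = 0.0053·Pd^0.26·e^(0.059·RH+f) = 0.3687 μm/a
  Sd branch = 0.01025·Sd^0.27·e^(0.036·RH+0.049·T) = 0.8597 μm/a
  r_corr = 0.3687 + 0.8597 = 1.228 μm/a
Ordering by μm/a: zinc (1.37) > copper (1.23)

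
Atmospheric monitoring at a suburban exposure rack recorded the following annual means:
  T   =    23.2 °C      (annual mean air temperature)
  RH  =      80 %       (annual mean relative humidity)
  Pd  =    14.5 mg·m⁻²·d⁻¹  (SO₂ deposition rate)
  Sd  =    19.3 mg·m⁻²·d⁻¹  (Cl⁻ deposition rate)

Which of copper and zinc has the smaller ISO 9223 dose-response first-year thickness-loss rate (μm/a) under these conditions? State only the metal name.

copper

copper: temperature factor f = -0.080·(13.2) = -1.0560
  Pd branch = 0.0053·Pd^0.26·e^(0.059·RH+f) = 0.4145 μm/a
  Sd branch = 0.01025·Sd^0.27·e^(0.036·RH+0.049·T) = 1.266 μm/a
  r_corr = 0.4145 + 1.266 = 1.68 μm/a
zinc: f(T) = -0.071·(T−10) [T>10 °C] = -0.9372
  SO₂ term: 0.0129·14.5^0.44·exp(0.046·80-0.9372) = 0.6498
  Sd branch = 0.0175·Sd^0.57·e^(0.008·RH+0.085·T) = 1.289 μm/a
  r_corr = 0.6498 + 1.289 = 1.939 μm/a
Ordering by μm/a: zinc (1.94) > copper (1.68)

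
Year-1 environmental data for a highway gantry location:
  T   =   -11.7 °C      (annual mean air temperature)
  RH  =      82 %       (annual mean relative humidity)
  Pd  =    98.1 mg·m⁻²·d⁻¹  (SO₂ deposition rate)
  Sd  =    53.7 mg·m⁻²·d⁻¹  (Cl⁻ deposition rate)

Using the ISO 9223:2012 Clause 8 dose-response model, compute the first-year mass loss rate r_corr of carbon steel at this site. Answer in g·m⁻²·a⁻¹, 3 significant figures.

r_corr = 119 g·m⁻²·a⁻¹

carbon steel: temperature factor f = +0.150·(-21.7) = -3.2550
  sulphur-dioxide contribution → 3.822 μm/a
  chloride contribution → 11.3 μm/a
  total first-year rate 15.12 μm/a
Convert to mass loss: 15.12 μm/a × 7.85 g/cm³ = 118.7 g·m⁻²·a⁻¹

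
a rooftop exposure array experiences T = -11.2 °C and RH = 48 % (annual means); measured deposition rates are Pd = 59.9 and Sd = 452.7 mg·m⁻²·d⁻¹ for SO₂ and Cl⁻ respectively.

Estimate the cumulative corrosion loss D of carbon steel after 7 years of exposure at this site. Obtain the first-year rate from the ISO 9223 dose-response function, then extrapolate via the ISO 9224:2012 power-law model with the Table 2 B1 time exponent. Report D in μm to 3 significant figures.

D(7) = 43.4 μm

carbon steel: T≤10 °C ⇒ hinge +0.150·(-11.2−10) = -3.1800
  Pd branch = 1.77·Pd^0.52·e^(0.02·RH+f) = 1.615 μm/a
  Sd branch = 0.102·Sd^0.62·e^(0.033·RH+0.04·T) = 14.08 μm/a
  sum: 1.615 + 14.08 → r_corr = 15.69 μm/a
ISO 9224: D(t) = r_corr · t^b with b = 0.523 (carbon steel, B1)
  D(7) = 15.69 × 7^0.523 = 15.69 × 2.767 = 43.42 μm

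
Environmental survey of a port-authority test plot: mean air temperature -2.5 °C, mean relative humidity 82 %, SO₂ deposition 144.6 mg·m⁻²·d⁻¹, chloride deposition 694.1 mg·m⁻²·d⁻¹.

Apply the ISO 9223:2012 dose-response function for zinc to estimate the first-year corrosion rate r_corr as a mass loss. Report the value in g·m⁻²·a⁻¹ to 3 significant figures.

zinc: f(T) = +0.038·(T−10) [T≤10 °C] = -0.4750
  Pd branch = 0.0129·Pd^0.44·e^(0.046·RH+f) = 3.111 μm/a
  Cl⁻ term: 0.0175·694.1^0.57·exp(0.008·82+0.085·-2.5) = 1.136
  r_corr = 3.111 + 1.136 = 4.247 μm/a
Convert to mass loss: 4.247 μm/a × 7.14 g/cm³ = 30.32 g·m⁻²·a⁻¹

r_corr = 30.3 g·m⁻²·a⁻¹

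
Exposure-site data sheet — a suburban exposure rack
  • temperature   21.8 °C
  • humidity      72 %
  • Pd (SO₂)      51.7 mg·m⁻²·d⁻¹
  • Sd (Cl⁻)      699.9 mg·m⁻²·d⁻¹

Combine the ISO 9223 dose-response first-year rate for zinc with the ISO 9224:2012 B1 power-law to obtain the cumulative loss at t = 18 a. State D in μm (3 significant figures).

D(18) = 96.2 μm

zinc: f(T) = -0.071·(T−10) [T>10 °C] = -0.8378
  sulphur-dioxide contribution → 0.8691 μm/a
  chloride contribution → 8.31 μm/a
  ⇒ r_corr(zinc) = 9.179 μm/a
ISO 9224: D(t) = r_corr · t^b with b = 0.813 (zinc, B1)
  D(18) = 9.179 × 18^0.813 = 9.179 × 10.48 = 96.24 μm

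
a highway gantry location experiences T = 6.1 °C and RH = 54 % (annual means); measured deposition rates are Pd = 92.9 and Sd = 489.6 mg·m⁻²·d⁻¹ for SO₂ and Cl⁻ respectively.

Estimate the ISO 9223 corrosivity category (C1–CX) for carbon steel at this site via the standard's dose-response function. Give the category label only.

carbon steel: T≤10 °C ⇒ hinge +0.150·(6.1−10) = -0.5850
  sulphur-dioxide contribution → 30.64 μm/a
  chloride contribution → 35.99 μm/a
  ⇒ r_corr(carbon steel) = 66.63 μm/a
ISO 9223 Table 2 (carbon steel): 50 < 66.6 ≤ 80 μm/a ⇒ C4

C4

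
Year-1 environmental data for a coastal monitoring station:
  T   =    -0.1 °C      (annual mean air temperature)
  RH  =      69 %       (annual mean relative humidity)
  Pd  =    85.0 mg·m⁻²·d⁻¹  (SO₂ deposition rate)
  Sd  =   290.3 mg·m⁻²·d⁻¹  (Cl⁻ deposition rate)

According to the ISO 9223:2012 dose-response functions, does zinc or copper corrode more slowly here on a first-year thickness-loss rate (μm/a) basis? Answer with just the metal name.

copper

zinc: T≤10 °C ⇒ hinge +0.038·(-0.1−10) = -0.3838
  sulphur-dioxide contribution → 1.484 μm/a
  chloride contribution → 0.7637 μm/a
  total first-year rate 2.247 μm/a
copper: temperature factor f = +0.126·(-10.1) = -1.2726
  sulphur-dioxide contribution → 0.2762 μm/a
  chloride contribution → 0.5654 μm/a
  total first-year rate 0.8416 μm/a
Ordering by μm/a: zinc (2.25) > copper (0.842)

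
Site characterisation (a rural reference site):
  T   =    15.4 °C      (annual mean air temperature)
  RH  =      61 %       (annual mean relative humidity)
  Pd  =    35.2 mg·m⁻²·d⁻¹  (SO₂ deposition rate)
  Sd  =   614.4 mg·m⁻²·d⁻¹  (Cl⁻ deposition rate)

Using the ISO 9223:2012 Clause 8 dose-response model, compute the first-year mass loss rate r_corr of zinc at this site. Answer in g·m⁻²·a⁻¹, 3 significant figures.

r_corr = 34.3 g·m⁻²·a⁻¹

zinc: temperature factor f = -0.071·(5.4) = -0.3834
  sulphur-dioxide contribution → 0.6969 μm/a
  chloride contribution → 4.101 μm/a
  ⇒ r_corr(zinc) = 4.798 μm/a
Convert to mass loss: 4.798 μm/a × 7.14 g/cm³ = 34.26 g·m⁻²·a⁻¹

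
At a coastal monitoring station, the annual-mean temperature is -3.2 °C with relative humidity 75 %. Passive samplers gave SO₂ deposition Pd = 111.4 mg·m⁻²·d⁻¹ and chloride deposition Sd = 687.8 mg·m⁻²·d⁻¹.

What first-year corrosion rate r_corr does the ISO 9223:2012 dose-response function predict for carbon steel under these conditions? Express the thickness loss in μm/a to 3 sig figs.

carbon steel: T≤10 °C ⇒ hinge +0.150·(-3.2−10) = -1.9800
  Pd branch = 1.77·Pd^0.52·e^(0.02·RH+f) = 12.7 μm/a
  Cl⁻ term: 0.102·687.8^0.62·exp(0.033·75+0.04·-3.2) = 61.25
  sum: 12.7 + 61.25 → r_corr = 73.95 μm/a

r_corr = 74.0 μm/a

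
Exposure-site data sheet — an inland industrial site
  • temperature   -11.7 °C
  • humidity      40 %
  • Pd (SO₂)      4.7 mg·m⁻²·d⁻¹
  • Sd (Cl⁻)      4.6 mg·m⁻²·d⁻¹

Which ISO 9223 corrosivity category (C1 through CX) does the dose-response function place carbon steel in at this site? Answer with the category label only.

carbon steel: temperature factor f = +0.150·(-21.7) = -3.2550
  sulphur-dioxide contribution → 0.3398 μm/a
  chloride contribution → 0.6159 μm/a
  ⇒ r_corr(carbon steel) = 0.9558 μm/a
0.956 μm/a falls in (0, 1.3] for carbon steel → category C1

C1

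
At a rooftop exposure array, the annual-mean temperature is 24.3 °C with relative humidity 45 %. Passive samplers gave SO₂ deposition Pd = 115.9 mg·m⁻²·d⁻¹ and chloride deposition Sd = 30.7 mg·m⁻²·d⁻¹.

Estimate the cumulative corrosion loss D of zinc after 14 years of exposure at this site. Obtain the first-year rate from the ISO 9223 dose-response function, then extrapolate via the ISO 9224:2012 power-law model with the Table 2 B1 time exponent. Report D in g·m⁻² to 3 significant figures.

D(14) = 103 g·m⁻²

zinc: temperature factor f = -0.071·(14.3) = -1.0153
  Pd branch = 0.0129·Pd^0.44·e^(0.046·RH+f) = 0.2998 μm/a
  Sd branch = 0.0175·Sd^0.57·e^(0.008·RH+0.085·T) = 1.393 μm/a
  sum: 0.2998 + 1.393 → r_corr = 1.693 μm/a
ISO 9224: D(t) = r_corr · t^b with b = 0.813 (zinc, B1)
  D(14) = 1.693 × 14^0.813 = 1.693 × 8.547 = 14.47 μm
  Mass loss = 14.47 μm × 7.14 g/cm³ = 103.3 g·m⁻²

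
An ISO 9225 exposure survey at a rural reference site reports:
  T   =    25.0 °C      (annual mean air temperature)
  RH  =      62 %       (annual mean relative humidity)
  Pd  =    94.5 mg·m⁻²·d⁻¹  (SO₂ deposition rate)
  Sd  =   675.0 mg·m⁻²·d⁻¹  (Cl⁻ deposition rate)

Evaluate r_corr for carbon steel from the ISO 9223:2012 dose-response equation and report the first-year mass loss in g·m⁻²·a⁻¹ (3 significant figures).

r_corr = 1.18e+03 g·m⁻²·a⁻¹

carbon steel: temperature factor f = -0.054·(15.0) = -0.8100
  sulphur-dioxide contribution → 28.97 μm/a
  chloride contribution → 121.8 μm/a
  ⇒ r_corr(carbon steel) = 150.8 μm/a
Convert to mass loss: 150.8 μm/a × 7.85 g/cm³ = 1184 g·m⁻²·a⁻¹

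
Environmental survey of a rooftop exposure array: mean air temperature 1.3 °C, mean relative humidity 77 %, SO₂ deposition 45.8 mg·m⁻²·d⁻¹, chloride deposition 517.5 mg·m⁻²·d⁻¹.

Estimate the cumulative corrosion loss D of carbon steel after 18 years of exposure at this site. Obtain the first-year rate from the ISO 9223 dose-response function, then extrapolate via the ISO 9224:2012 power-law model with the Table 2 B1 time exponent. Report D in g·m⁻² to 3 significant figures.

carbon steel: T≤10 °C ⇒ hinge +0.150·(1.3−10) = -1.3050
  sulphur-dioxide contribution → 16.36 μm/a
  chloride contribution → 65.67 μm/a
  ⇒ r_corr(carbon steel) = 82.02 μm/a
Power-law: D(18) = r_corr · 18^0.523
  D(18) = 82.02 × 18^0.523 = 82.02 × 4.534 = 371.9 μm
  Mass loss = 371.9 μm × 7.85 g/cm³ = 2920 g·m⁻²

D(18) = 2.92e+03 g·m⁻²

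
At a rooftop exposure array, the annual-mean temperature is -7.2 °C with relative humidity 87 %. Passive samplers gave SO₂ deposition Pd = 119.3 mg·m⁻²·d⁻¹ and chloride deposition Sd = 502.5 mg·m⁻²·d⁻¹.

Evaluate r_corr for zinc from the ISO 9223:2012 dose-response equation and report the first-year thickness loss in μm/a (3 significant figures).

zinc: f(T) = +0.038·(T−10) [T≤10 °C] = -0.6536
  SO₂ term: 0.0129·119.3^0.44·exp(0.046·87-0.6536) = 3.01
  Cl⁻ term: 0.0175·502.5^0.57·exp(0.008·87+0.085·-7.2) = 0.6594
  sum: 3.01 + 0.6594 → r_corr = 3.669 μm/a

r_corr = 3.67 μm/a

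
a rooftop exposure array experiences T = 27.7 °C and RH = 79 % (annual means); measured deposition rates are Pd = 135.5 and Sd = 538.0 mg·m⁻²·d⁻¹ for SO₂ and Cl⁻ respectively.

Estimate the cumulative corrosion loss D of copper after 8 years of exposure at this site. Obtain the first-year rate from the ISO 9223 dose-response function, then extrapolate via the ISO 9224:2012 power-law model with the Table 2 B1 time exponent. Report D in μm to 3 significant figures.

copper: f(T) = -0.080·(T−10) [T>10 °C] = -1.4160
  Pd branch = 0.0053·Pd^0.26·e^(0.059·RH+f) = 0.4874 μm/a
  Cl⁻ term: 0.01025·538.0^0.27·exp(0.036·79+0.049·27.7) = 3.738
  sum: 0.4874 + 3.738 → r_corr = 4.225 μm/a
Long-term exponent b (ISO 9224 Table 2, B1) = 0.667
  D(8) = 4.225 × 8^0.667 = 4.225 × 4.003 = 16.91 μm

D(8) = 16.9 μm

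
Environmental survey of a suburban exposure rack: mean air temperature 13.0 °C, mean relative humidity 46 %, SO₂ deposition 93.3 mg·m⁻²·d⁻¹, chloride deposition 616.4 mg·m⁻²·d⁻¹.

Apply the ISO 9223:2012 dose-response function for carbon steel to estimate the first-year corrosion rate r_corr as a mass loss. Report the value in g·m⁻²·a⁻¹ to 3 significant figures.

r_corr = 643 g·m⁻²·a⁻¹

carbon steel: T>10 °C ⇒ hinge -0.054·(13.0−10) = -0.1620
  Pd branch = 1.77·Pd^0.52·e^(0.02·RH+f) = 39.95 μm/a
  Cl⁻ term: 0.102·616.4^0.62·exp(0.033·46+0.04·13.0) = 42.02
  r_corr = 39.95 + 42.02 = 81.96 μm/a
Convert to mass loss: 81.96 μm/a × 7.85 g/cm³ = 643.4 g·m⁻²·a⁻¹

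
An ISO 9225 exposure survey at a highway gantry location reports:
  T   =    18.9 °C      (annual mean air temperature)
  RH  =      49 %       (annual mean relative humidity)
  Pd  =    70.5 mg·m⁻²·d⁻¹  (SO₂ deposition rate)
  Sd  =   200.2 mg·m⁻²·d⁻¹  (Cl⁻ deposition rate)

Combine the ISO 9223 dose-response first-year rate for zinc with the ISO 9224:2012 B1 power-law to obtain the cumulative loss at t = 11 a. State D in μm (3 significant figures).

D(11) = 21.6 μm

zinc: T>10 °C ⇒ hinge -0.071·(18.9−10) = -0.6319
  Pd branch = 0.0129·Pd^0.44·e^(0.046·RH+f) = 0.4249 μm/a
  Sd branch = 0.0175·Sd^0.57·e^(0.008·RH+0.085·T) = 2.647 μm/a
  sum: 0.4249 + 2.647 → r_corr = 3.072 μm/a
Power-law: D(11) = r_corr · 11^0.813
  D(11) = 3.072 × 11^0.813 = 3.072 × 7.025 = 21.58 μm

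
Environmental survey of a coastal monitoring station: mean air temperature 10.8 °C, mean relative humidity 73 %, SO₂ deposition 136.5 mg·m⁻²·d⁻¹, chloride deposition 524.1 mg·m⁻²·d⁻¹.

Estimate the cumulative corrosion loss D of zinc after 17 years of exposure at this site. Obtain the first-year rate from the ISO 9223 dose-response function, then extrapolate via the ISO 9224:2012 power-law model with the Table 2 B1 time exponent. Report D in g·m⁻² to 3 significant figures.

zinc: f(T) = -0.071·(T−10) [T>10 °C] = -0.0568
  sulphur-dioxide contribution → 3.046 μm/a
  chloride contribution → 2.789 μm/a
  total first-year rate 5.835 μm/a
Long-term exponent b (ISO 9224 Table 2, B1) = 0.813
  D(17) = 5.835 × 17^0.813 = 5.835 × 10.01 = 58.4 μm
  Mass loss = 58.4 μm × 7.14 g/cm³ = 416.9 g·m⁻²

D(17) = 417 g·m⁻²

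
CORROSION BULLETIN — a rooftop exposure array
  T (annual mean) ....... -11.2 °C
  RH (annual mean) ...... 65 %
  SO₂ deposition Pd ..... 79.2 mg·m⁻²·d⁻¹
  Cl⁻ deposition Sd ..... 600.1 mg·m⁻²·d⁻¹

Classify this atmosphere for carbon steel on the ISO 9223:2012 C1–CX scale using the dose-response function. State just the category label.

carbon steel: T≤10 °C ⇒ hinge +0.150·(-11.2−10) = -3.1800
  sulphur-dioxide contribution → 2.623 μm/a
  chloride contribution → 29.38 μm/a
  ⇒ r_corr(carbon steel) = 32.01 μm/a
Category bounds: 25…50 μm/a bracket r_corr ⇒ C3

C3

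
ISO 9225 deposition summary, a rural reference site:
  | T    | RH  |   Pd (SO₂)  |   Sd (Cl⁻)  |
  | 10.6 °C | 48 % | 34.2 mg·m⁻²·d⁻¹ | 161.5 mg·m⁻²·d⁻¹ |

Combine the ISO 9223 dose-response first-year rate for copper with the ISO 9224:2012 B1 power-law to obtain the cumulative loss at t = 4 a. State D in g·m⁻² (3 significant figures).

copper: T>10 °C ⇒ hinge -0.080·(10.6−10) = -0.0480
  sulphur-dioxide contribution → 0.2149 μm/a
  chloride contribution → 0.3828 μm/a
  ⇒ r_corr(copper) = 0.5977 μm/a
Power-law: D(4) = r_corr · 4^0.667
  D(4) = 0.5977 × 4^0.667 = 0.5977 × 2.521 = 1.507 μm
  Mass loss = 1.507 μm × 8.96 g/cm³ = 13.5 g·m⁻²

D(4) = 13.5 g·m⁻²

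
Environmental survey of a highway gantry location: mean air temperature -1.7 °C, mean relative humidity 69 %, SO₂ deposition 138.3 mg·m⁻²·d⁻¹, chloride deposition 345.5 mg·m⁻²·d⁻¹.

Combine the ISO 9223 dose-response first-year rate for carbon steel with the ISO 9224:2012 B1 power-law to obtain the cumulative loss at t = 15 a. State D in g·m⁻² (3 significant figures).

D(15) = 1.64e+03 g·m⁻²

carbon steel: temperature factor f = +0.150·(-11.7) = -1.7550
  SO₂ term: 1.77·138.3^0.52·exp(0.02·69-1.7550) = 15.79
  Cl⁻ term: 0.102·345.5^0.62·exp(0.033·69+0.04·-1.7) = 34.82
  sum: 15.79 + 34.82 → r_corr = 50.61 μm/a
ISO 9224: D(t) = r_corr · t^b with b = 0.523 (carbon steel, B1)
  D(15) = 50.61 × 15^0.523 = 50.61 × 4.122 = 208.6 μm
  Mass loss = 208.6 μm × 7.85 g/cm³ = 1637 g·m⁻²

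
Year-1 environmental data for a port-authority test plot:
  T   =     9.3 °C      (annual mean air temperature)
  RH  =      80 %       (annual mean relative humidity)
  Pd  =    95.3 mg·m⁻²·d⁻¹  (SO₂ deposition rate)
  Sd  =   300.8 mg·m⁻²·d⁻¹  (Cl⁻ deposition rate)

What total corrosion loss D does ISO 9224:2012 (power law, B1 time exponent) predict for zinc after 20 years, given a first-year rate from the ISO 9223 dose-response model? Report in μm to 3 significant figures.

D(20) = 63.9 μm

zinc: temperature factor f = +0.038·(-0.7) = -0.0266
  sulphur-dioxide contribution → 3.699 μm/a
  chloride contribution → 1.892 μm/a
  total first-year rate 5.591 μm/a
Long-term exponent b (ISO 9224 Table 2, B1) = 0.813
  D(20) = 5.591 × 20^0.813 = 5.591 × 11.42 = 63.86 μm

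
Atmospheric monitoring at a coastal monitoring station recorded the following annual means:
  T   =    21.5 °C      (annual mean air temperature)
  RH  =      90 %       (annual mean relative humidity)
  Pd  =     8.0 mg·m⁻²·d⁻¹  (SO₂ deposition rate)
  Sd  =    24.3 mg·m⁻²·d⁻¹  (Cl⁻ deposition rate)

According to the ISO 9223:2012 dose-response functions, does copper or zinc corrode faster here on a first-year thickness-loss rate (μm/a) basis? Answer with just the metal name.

copper

copper: T>10 °C ⇒ hinge -0.080·(21.5−10) = -0.9200
  Pd branch = 0.0053·Pd^0.26·e^(0.059·RH+f) = 0.7339 μm/a
  Sd branch = 0.01025·Sd^0.27·e^(0.036·RH+0.049·T) = 1.776 μm/a
  sum: 0.7339 + 1.776 → r_corr = 2.51 μm/a
zinc: temperature factor f = -0.071·(11.5) = -0.8165
  SO₂ term: 0.0129·8.0^0.44·exp(0.046·90-0.8165) = 0.894
  Cl⁻ term: 0.0175·24.3^0.57·exp(0.008·90+0.085·21.5) = 1.378
  sum: 0.894 + 1.378 → r_corr = 2.272 μm/a
Ordering by μm/a: copper (2.51) > zinc (2.27)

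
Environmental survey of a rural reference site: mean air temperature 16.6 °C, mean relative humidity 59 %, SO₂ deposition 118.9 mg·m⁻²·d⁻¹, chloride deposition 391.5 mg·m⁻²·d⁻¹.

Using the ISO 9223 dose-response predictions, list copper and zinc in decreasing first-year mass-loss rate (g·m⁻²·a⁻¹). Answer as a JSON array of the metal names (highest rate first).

["zinc", "copper"]

copper: T>10 °C ⇒ hinge -0.080·(16.6−10) = -0.5280
  Pd branch = 0.0053·Pd^0.26·e^(0.059·RH+f) = 0.3518 μm/a
  Sd branch = 0.01025·Sd^0.27·e^(0.036·RH+0.049·T) = 0.9693 μm/a
  r_corr = 0.3518 + 0.9693 = 1.321 μm/a
  mass loss = 1.321 μm/a × 8.96 g/cm³ = 11.84 g·m⁻²·a⁻¹
zinc: T>10 °C ⇒ hinge -0.071·(16.6−10) = -0.4686
  Pd branch = 0.0129·Pd^0.44·e^(0.046·RH+f) = 0.9973 μm/a
  Sd branch = 0.0175·Sd^0.57·e^(0.008·RH+0.085·T) = 3.457 μm/a
  sum: 0.9973 + 3.457 → r_corr = 4.454 μm/a
  mass loss = 4.454 μm/a × 7.14 g/cm³ = 31.8 g·m⁻²·a⁻¹
Ordering by g·m⁻²·a⁻¹: zinc (31.8) > copper (11.8)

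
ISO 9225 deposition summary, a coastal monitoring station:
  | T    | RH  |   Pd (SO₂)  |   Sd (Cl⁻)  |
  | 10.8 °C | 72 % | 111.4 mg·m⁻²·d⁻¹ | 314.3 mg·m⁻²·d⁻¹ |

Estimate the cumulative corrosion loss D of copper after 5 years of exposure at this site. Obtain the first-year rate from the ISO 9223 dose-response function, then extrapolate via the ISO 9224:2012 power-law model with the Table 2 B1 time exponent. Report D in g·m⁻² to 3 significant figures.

copper: T>10 °C ⇒ hinge -0.080·(10.8−10) = -0.0640
  SO₂ term: 0.0053·111.4^0.26·exp(0.059·72-0.0640) = 1.185
  Sd branch = 0.01025·Sd^0.27·e^(0.036·RH+0.049·T) = 1.098 μm/a
  r_corr = 1.185 + 1.098 = 2.282 μm/a
ISO 9224: D(t) = r_corr · t^b with b = 0.667 (copper, B1)
  D(5) = 2.282 × 5^0.667 = 2.282 × 2.926 = 6.677 μm
  Mass loss = 6.677 μm × 8.96 g/cm³ = 59.83 g·m⁻²

D(5) = 59.8 g·m⁻²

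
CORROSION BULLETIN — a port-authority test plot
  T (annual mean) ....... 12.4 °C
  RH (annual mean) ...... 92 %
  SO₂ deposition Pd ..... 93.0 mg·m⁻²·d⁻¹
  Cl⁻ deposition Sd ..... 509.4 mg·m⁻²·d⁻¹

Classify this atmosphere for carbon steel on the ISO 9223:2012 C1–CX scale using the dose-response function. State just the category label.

carbon steel: temperature factor f = -0.054·(2.4) = -0.1296
  SO₂ term: 1.77·93.0^0.52·exp(0.02·92-0.1296) = 103.4
  Sd branch = 0.102·Sd^0.62·e^(0.033·RH+0.04·T) = 166.3 μm/a
  r_corr = 103.4 + 166.3 = 269.7 μm/a
270 μm/a falls in (200, 700] for carbon steel → category CX

CX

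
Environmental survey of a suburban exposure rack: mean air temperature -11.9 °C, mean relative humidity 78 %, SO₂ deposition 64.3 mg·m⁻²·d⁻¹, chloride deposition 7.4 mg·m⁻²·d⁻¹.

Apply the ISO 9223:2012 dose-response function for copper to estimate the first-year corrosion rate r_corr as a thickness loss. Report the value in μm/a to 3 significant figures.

r_corr = 0.262 μm/a

copper: f(T) = +0.126·(T−10) [T≤10 °C] = -2.7594
  Pd branch = 0.0053·Pd^0.26·e^(0.059·RH+f) = 0.09877 μm/a
  Sd branch = 0.01025·Sd^0.27·e^(0.036·RH+0.049·T) = 0.1628 μm/a
  r_corr = 0.09877 + 0.1628 = 0.2616 μm/a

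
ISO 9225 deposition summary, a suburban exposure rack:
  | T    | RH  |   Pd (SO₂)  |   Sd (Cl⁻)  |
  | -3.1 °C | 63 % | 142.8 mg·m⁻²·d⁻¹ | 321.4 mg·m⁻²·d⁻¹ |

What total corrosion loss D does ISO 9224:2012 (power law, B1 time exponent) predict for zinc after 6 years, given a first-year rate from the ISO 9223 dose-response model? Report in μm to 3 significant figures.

zinc: f(T) = +0.038·(T−10) [T≤10 °C] = -0.4978
  Pd branch = 0.0129·Pd^0.44·e^(0.046·RH+f) = 1.262 μm/a
  Sd branch = 0.0175·Sd^0.57·e^(0.008·RH+0.085·T) = 0.5977 μm/a
  r_corr = 1.262 + 0.5977 = 1.86 μm/a
ISO 9224: D(t) = r_corr · t^b with b = 0.813 (zinc, B1)
  D(6) = 1.86 × 6^0.813 = 1.86 × 4.292 = 7.982 μm

D(6) = 7.98 μm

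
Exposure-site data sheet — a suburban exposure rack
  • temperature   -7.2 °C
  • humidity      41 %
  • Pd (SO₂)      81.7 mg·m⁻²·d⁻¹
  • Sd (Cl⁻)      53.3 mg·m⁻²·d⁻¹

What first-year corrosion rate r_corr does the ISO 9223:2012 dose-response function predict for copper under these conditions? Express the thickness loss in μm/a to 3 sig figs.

copper: f(T) = +0.126·(T−10) [T≤10 °C] = -2.1672
  sulphur-dioxide contribution → 0.02142 μm/a
  chloride contribution → 0.0922 μm/a
  ⇒ r_corr(copper) = 0.1136 μm/a

r_corr = 0.114 μm/a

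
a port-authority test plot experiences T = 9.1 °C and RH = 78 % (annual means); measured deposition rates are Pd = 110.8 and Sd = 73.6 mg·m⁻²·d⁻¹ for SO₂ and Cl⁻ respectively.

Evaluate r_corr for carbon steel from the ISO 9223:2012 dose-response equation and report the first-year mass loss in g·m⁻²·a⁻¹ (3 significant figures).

carbon steel: T≤10 °C ⇒ hinge +0.150·(9.1−10) = -0.1350
  SO₂ term: 1.77·110.8^0.52·exp(0.02·78-0.1350) = 85.11
  Cl⁻ term: 0.102·73.6^0.62·exp(0.033·78+0.04·9.1) = 27.67
  sum: 85.11 + 27.67 → r_corr = 112.8 μm/a
Convert to mass loss: 112.8 μm/a × 7.85 g/cm³ = 885.4 g·m⁻²·a⁻¹

r_corr = 885 g·m⁻²·a⁻¹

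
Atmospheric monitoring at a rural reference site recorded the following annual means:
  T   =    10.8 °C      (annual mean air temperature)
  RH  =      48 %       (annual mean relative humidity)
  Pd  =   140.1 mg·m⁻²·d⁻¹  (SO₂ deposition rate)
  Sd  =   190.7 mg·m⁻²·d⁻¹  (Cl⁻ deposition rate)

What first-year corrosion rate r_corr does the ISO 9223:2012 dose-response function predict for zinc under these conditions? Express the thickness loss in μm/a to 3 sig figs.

r_corr = 2.26 μm/a

zinc: T>10 °C ⇒ hinge -0.071·(10.8−10) = -0.0568
  Pd branch = 0.0129·Pd^0.44·e^(0.046·RH+f) = 0.9756 μm/a
  Sd branch = 0.0175·Sd^0.57·e^(0.008·RH+0.085·T) = 1.283 μm/a
  r_corr = 0.9756 + 1.283 = 2.259 μm/a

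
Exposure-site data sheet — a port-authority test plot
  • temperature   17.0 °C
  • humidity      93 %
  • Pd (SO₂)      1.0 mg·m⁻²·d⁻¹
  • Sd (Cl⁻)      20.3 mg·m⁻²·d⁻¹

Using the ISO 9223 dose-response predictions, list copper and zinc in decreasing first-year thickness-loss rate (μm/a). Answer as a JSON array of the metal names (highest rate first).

copper: f(T) = -0.080·(T−10) [T>10 °C] = -0.5600
  Pd branch = 0.0053·Pd^0.26·e^(0.059·RH+f) = 0.7312 μm/a
  Cl⁻ term: 0.01025·20.3^0.27·exp(0.036·93+0.049·17.0) = 1.512
  sum: 0.7312 + 1.512 → r_corr = 2.243 μm/a
zinc: temperature factor f = -0.071·(7.0) = -0.4970
  Pd branch = 0.0129·Pd^0.44·e^(0.046·RH+f) = 0.5658 μm/a
  Cl⁻ term: 0.0175·20.3^0.57·exp(0.008·93+0.085·17.0) = 0.8689
  sum: 0.5658 + 0.8689 → r_corr = 1.435 μm/a
Ordering by μm/a: copper (2.24) > zinc (1.43)

["copper", "zinc"]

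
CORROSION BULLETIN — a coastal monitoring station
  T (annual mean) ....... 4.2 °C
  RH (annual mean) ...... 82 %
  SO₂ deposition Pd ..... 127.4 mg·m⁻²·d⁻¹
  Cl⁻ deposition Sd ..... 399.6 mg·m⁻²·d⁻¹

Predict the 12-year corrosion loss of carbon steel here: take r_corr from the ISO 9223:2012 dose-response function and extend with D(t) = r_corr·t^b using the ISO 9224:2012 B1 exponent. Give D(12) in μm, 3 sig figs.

D(12) = 446 μm

carbon steel: f(T) = +0.150·(T−10) [T≤10 °C] = -0.8700
  sulphur-dioxide contribution → 47.54 μm/a
  chloride contribution → 74.09 μm/a
  ⇒ r_corr(carbon steel) = 121.6 μm/a
Power-law: D(12) = r_corr · 12^0.523
  D(12) = 121.6 × 12^0.523 = 121.6 × 3.668 = 446.1 μm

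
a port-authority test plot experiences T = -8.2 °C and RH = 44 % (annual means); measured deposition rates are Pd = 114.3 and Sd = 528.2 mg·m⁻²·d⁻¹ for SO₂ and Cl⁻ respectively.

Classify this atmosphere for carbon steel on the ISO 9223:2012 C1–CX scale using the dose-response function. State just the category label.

carbon steel: T≤10 °C ⇒ hinge +0.150·(-8.2−10) = -2.7300
  sulphur-dioxide contribution → 3.271 μm/a
  chloride contribution → 15.31 μm/a
  total first-year rate 18.58 μm/a
18.6 μm/a falls in (1.3, 25] for carbon steel → category C2

C2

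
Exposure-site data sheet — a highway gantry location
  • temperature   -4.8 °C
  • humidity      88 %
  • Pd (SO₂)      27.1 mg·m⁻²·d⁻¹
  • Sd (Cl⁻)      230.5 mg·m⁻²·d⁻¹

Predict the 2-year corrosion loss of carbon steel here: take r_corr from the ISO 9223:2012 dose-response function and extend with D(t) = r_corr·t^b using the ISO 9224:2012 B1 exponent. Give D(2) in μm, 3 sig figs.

D(2) = 73.3 μm

carbon steel: T≤10 °C ⇒ hinge +0.150·(-4.8−10) = -2.2200
  sulphur-dioxide contribution → 6.214 μm/a
  chloride contribution → 44.8 μm/a
  ⇒ r_corr(carbon steel) = 51.01 μm/a
ISO 9224: D(t) = r_corr · t^b with b = 0.523 (carbon steel, B1)
  D(2) = 51.01 × 2^0.523 = 51.01 × 1.437 = 73.3 μm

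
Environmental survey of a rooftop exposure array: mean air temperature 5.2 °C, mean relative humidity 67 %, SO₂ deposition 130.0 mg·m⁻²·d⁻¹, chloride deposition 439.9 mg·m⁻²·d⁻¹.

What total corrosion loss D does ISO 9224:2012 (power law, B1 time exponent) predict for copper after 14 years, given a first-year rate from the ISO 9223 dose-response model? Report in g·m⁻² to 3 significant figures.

copper: f(T) = +0.126·(T−10) [T≤10 °C] = -0.6048
  Pd branch = 0.0053·Pd^0.26·e^(0.059·RH+f) = 0.5346 μm/a
  Sd branch = 0.01025·Sd^0.27·e^(0.036·RH+0.049·T) = 0.7631 μm/a
  sum: 0.5346 + 0.7631 → r_corr = 1.298 μm/a
ISO 9224: D(t) = r_corr · t^b with b = 0.667 (copper, B1)
  D(14) = 1.298 × 14^0.667 = 1.298 × 5.814 = 7.545 μm
  Mass loss = 7.545 μm × 8.96 g/cm³ = 67.6 g·m⁻²

D(14) = 67.6 g·m⁻²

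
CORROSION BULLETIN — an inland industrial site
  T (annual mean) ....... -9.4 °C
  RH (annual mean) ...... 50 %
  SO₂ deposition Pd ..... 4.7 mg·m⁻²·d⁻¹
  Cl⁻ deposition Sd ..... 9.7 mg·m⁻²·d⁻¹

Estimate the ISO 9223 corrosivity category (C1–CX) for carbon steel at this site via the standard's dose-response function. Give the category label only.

carbon steel: T≤10 °C ⇒ hinge +0.150·(-9.4−10) = -2.9100
  sulphur-dioxide contribution → 0.5861 μm/a
  chloride contribution → 1.492 μm/a
  total first-year rate 2.078 μm/a
2.08 μm/a falls in (1.3, 25] for carbon steel → category C2

C2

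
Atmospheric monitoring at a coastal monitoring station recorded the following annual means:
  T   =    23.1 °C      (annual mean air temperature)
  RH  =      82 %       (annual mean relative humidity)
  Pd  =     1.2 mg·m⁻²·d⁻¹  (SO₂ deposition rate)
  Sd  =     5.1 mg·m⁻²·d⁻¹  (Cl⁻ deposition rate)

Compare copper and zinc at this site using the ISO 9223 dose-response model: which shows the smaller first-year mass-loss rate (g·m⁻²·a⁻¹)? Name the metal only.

copper: T>10 °C ⇒ hinge -0.080·(23.1−10) = -1.0480
  sulphur-dioxide contribution → 0.2459 μm/a
  chloride contribution → 0.9449 μm/a
  ⇒ r_corr(copper) = 1.191 μm/a
  mass loss = 1.191 μm/a × 8.96 g/cm³ = 10.67 g·m⁻²·a⁻¹
zinc: f(T) = -0.071·(T−10) [T>10 °C] = -0.9301
  sulphur-dioxide contribution → 0.2397 μm/a
  chloride contribution → 0.6081 μm/a
  total first-year rate 0.8478 μm/a
  mass loss = 0.8478 μm/a × 7.14 g/cm³ = 6.053 g·m⁻²·a⁻¹
Ordering by g·m⁻²·a⁻¹: copper (10.7) > zinc (6.05)

zinc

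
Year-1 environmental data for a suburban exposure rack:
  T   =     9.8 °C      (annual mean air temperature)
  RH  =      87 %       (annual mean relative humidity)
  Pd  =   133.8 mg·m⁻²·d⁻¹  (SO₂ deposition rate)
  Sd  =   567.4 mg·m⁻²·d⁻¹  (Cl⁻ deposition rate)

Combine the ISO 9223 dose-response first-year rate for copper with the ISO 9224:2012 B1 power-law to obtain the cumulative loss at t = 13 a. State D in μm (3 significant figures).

D(13) = 29.0 μm

copper: temperature factor f = +0.126·(-0.2) = -0.0252
  Pd branch = 0.0053·Pd^0.26·e^(0.059·RH+f) = 3.129 μm/a
  Cl⁻ term: 0.01025·567.4^0.27·exp(0.036·87+0.049·9.8) = 2.104
  r_corr = 3.129 + 2.104 = 5.233 μm/a
Long-term exponent b (ISO 9224 Table 2, B1) = 0.667
  D(13) = 5.233 × 13^0.667 = 5.233 × 5.534 = 28.96 μm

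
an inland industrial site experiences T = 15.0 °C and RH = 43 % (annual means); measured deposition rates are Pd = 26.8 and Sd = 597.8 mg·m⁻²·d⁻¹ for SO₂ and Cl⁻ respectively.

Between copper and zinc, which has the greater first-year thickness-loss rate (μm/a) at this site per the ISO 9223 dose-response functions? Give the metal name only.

zinc

copper: temperature factor f = -0.080·(5.0) = -0.4000
  SO₂ term: 0.0053·26.8^0.26·exp(0.059·43-0.4000) = 0.1056
  Cl⁻ term: 0.01025·597.8^0.27·exp(0.036·43+0.049·15.0) = 0.5648
  r_corr = 0.1056 + 0.5648 = 0.6704 μm/a
zinc: temperature factor f = -0.071·(5.0) = -0.3550
  SO₂ term: 0.0129·26.8^0.44·exp(0.046·43-0.3550) = 0.2779
  Cl⁻ term: 0.0175·597.8^0.57·exp(0.008·43+0.085·15.0) = 3.379
  sum: 0.2779 + 3.379 → r_corr = 3.657 μm/a
Ordering by μm/a: zinc (3.66) > copper (0.67)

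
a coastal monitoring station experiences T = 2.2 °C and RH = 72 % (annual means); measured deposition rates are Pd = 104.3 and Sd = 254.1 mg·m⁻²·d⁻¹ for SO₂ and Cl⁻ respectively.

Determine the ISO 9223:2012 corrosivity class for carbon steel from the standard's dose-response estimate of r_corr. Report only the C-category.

carbon steel: f(T) = +0.150·(T−10) [T≤10 °C] = -1.1700
  Pd branch = 1.77·Pd^0.52·e^(0.02·RH+f) = 25.99 μm/a
  Sd branch = 0.102·Sd^0.62·e^(0.033·RH+0.04·T) = 37.14 μm/a
  sum: 25.99 + 37.14 → r_corr = 63.12 μm/a
63.1 μm/a falls in (50, 80] for carbon steel → category C4

C4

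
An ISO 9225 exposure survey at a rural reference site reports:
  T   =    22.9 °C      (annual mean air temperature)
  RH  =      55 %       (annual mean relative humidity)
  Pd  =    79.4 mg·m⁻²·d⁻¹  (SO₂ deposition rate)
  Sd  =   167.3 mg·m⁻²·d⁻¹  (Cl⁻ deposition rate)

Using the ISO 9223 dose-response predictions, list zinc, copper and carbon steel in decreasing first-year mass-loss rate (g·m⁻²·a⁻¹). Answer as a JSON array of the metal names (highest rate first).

["carbon steel", "zinc", "copper"]

zinc: temperature factor f = -0.071·(12.9) = -0.9159
  SO₂ term: 0.0129·79.4^0.44·exp(0.046·55-0.9159) = 0.4441
  Cl⁻ term: 0.0175·167.3^0.57·exp(0.008·55+0.085·22.9) = 3.523
  r_corr = 0.4441 + 3.523 = 3.967 μm/a
  mass loss = 3.967 μm/a × 7.14 g/cm³ = 28.32 g·m⁻²·a⁻¹
copper: f(T) = -0.080·(T−10) [T>10 °C] = -1.0320
  SO₂ term: 0.0053·79.4^0.26·exp(0.059·55-1.0320) = 0.1511
  Cl⁻ term: 0.01025·167.3^0.27·exp(0.036·55+0.049·22.9) = 0.9084
  r_corr = 0.1511 + 0.9084 = 1.06 μm/a
  mass loss = 1.06 μm/a × 8.96 g/cm³ = 9.494 g·m⁻²·a⁻¹
carbon steel: f(T) = -0.054·(T−10) [T>10 °C] = -0.6966
  SO₂ term: 1.77·79.4^0.52·exp(0.02·55-0.6966) = 25.77
  Sd branch = 0.102·Sd^0.62·e^(0.033·RH+0.04·T) = 37.43 μm/a
  sum: 25.77 + 37.43 → r_corr = 63.2 μm/a
  mass loss = 63.2 μm/a × 7.85 g/cm³ = 496.1 g·m⁻²·a⁻¹
Ordering by g·m⁻²·a⁻¹: carbon steel (496) > zinc (28.3) > copper (9.49)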